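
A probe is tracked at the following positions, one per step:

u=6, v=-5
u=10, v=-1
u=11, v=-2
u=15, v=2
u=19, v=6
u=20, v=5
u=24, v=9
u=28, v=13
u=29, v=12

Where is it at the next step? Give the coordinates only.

u=33, v=16

Step-to-step displacements: (+4, +4), (+1, -1), (+4, +4), (+4, +4), (+1, -1), (+4, +4), (+4, +4), (+1, -1) — a repeating cycle of length 3.
step 9: apply (+4, +4) → u=33, v=16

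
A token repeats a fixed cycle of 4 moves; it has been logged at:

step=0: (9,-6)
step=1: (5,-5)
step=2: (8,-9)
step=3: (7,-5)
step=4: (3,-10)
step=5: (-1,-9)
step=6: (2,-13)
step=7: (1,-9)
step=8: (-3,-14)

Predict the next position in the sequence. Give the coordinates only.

(-7,-13)

Step-to-step displacements: (-4,+1), (+3,-4), (-1,+4), (-4,-5), (-4,+1), (+3,-4), (-1,+4), (-4,-5) — a repeating cycle of length 4.
step 9: apply (-4,+1) → (-7,-13)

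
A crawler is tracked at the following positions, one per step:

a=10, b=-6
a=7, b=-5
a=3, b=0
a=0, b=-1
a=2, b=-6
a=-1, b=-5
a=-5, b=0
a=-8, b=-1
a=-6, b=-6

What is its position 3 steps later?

a=-16, b=-1

The moves between consecutive positions are (-3,+1), (-4,+5), (-3,-1), (+2,-5), (-3,+1), (-4,+5), (-3,-1), (+2,-5); they repeat the 4-cycle [(-3,+1), (-4,+5), (-3,-1), (+2,-5)].
step 9: apply (-3,+1) → a=-9, b=-5
step 10: apply (-4,+5) → a=-13, b=0
step 11: apply (-3,-1) → a=-16, b=-1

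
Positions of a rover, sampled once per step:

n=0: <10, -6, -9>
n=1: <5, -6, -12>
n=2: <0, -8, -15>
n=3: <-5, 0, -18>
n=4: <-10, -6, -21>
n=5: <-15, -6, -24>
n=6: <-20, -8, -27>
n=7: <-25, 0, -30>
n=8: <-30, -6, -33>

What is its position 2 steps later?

<-40, -8, -39>

The first coordinate changes by -5 each step, so at step 10 it is 10 + 10·(-5) = -40.
The second coordinate repeats the cycle [-6, -6, -8, 0] with period 4; step 10 mod 4 = 2, giving -8.
The third coordinate changes by -3 each step, so at step 10 it is -9 + 10·(-3) = -39.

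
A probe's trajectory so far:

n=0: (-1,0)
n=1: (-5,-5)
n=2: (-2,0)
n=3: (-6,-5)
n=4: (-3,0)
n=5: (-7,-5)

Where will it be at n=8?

(-5,0)

Step-to-step displacements: (-4,-5), (+3,+5), (-4,-5), (+3,+5), (-4,-5) — a repeating cycle of length 2.
step 6: apply (+3,+5) → (-4,0)
step 7: apply (-4,-5) → (-8,-5)
step 8: apply (+3,+5) → (-5,0)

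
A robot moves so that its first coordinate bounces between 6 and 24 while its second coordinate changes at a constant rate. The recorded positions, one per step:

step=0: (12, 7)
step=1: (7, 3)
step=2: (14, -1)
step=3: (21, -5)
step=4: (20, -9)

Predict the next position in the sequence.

(13, -13)

The first coordinate reflects between 6 and 24, moving 7 per step.
  step 5: 20 → 13
The second coordinate changes by -4 each step: at step 5 it is -13.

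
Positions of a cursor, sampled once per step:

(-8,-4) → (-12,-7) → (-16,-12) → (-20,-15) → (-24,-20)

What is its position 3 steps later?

The moves between consecutive positions are (-4,-3), (-4,-5), (-4,-3), (-4,-5); they repeat the 2-cycle [(-4,-3), (-4,-5)].
step 5: apply (-4,-3) → (-28,-23)
step 6: apply (-4,-5) → (-32,-28)
step 7: apply (-4,-3) → (-36,-31)

(-36,-31)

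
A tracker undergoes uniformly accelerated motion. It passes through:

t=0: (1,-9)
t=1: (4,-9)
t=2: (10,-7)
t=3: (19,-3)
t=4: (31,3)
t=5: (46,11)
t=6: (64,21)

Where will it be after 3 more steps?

Taking differences between consecutive positions: (+3,+0), (+6,+2), (+9,+4), (+12,+6), (+15,+8), (+18,+10). These grow by (+3,+2) each step.
step 7: (64,21) + (+21,+12) → (85,33)
step 8: (85,33) + (+24,+14) → (109,47)
step 9: (109,47) + (+27,+16) → (136,63)

(136,63)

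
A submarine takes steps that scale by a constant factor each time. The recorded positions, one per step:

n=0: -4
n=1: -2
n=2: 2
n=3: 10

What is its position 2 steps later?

Step-to-step displacements: +2, +4, +8; each is 2× the previous.
step 4: 10 + 16 → 26
step 5: 26 + 32 → 58

58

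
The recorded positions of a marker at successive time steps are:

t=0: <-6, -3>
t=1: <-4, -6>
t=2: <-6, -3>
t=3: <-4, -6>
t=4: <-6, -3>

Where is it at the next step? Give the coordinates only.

<-4, -6>

The jumps are <+2, -3>, <-2, +3>, <+2, -3>, <-2, +3> — a geometric progression with ratio -1.
step 5: <-6, -3> + <+2, -3> → <-4, -6>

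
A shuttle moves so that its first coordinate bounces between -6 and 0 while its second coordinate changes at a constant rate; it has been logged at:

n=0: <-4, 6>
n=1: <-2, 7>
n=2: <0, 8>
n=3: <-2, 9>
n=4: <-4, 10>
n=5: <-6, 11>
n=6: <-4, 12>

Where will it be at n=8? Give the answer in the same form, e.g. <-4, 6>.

<0, 14>

The first coordinate travels 2 per step and bounces off the walls at -6 and 0.
  step 7: -4 → -2
  step 8: -2 → 0
The second coordinate changes by +1 each step: at step 8 it is 14.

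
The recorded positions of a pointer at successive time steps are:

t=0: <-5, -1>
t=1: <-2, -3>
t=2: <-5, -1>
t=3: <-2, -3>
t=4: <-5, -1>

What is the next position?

The jumps are <+3, -2>, <-3, +2>, <+3, -2>, <-3, +2> — a geometric progression with ratio -1.
step 5: <-5, -1> + <+3, -2> → <-2, -3>

<-2, -3>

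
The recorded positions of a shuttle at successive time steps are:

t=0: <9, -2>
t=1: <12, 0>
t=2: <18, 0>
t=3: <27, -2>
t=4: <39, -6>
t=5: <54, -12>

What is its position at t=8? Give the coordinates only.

<117, -42>

Taking differences between consecutive positions: <+3, +2>, <+6, +0>, <+9, -2>, <+12, -4>, <+15, -6>. These grow by <+3, -2> each step.
step 6: <54, -12> + <+18, -8> → <72, -20>
step 7: <72, -20> + <+21, -10> → <93, -30>
step 8: <93, -30> + <+24, -12> → <117, -42>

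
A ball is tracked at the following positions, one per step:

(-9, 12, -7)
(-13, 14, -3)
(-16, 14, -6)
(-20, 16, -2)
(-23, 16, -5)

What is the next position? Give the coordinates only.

(-27, 18, -1)

Step-to-step displacements: (-4, +2, +4), (-3, +0, -3), (-4, +2, +4), (-3, +0, -3) — a repeating cycle of length 2.
step 5: apply (-4, +2, +4) → (-27, 18, -1)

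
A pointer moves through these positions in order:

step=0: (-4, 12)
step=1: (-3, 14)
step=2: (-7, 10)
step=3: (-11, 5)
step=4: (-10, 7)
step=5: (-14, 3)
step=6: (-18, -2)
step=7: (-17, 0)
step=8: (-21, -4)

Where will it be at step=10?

The moves between consecutive positions are (+1, +2), (-4, -4), (-4, -5), (+1, +2), (-4, -4), (-4, -5), (+1, +2), (-4, -4); they repeat the 3-cycle [(+1, +2), (-4, -4), (-4, -5)].
step 9: apply (-4, -5) → (-25, -9)
step 10: apply (+1, +2) → (-24, -7)

(-24, -7)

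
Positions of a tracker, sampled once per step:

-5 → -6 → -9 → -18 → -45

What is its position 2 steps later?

-369

The jumps are -1, -3, -9, -27 — a geometric progression with ratio 3.
step 5: -45 − 81 → -126
step 6: -126 − 243 → -369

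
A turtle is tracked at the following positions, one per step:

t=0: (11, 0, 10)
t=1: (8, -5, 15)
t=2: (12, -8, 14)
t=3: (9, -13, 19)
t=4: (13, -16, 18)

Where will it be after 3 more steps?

The moves between consecutive positions are (-3, -5, +5), (+4, -3, -1), (-3, -5, +5), (+4, -3, -1); they repeat the 2-cycle [(-3, -5, +5), (+4, -3, -1)].
step 5: apply (-3, -5, +5) → (10, -21, 23)
step 6: apply (+4, -3, -1) → (14, -24, 22)
step 7: apply (-3, -5, +5) → (11, -29, 27)

(11, -29, 27)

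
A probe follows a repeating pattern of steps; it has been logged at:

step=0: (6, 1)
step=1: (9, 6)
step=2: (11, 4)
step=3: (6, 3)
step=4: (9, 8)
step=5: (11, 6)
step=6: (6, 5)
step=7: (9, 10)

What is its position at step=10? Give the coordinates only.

Differencing gives (+3, +5), (+2, -2), (-5, -1), (+3, +5), (+2, -2), (-5, -1), (+3, +5). This is the pattern (+3, +5), (+2, -2), (-5, -1) repeated.
step 8: apply (+2, -2) → (11, 8)
step 9: apply (-5, -1) → (6, 7)
step 10: apply (+3, +5) → (9, 12)

(9, 12)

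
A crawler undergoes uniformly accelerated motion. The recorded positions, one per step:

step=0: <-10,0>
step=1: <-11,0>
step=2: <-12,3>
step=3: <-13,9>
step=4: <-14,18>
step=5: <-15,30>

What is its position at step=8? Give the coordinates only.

Taking differences between consecutive positions: <-1,+0>, <-1,+3>, <-1,+6>, <-1,+9>, <-1,+12>. These grow by <+0,+3> each step.
step 6: <-15,30> + <-1,+15> → <-16,45>
step 7: <-16,45> + <-1,+18> → <-17,63>
step 8: <-17,63> + <-1,+21> → <-18,84>

<-18,84>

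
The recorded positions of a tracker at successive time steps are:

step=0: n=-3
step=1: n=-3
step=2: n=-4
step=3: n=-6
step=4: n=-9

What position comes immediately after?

n=-13

Successive displacements: +0, -1, -2, -3 — each changes by -1.
step 5: -9 − 4 → n=-13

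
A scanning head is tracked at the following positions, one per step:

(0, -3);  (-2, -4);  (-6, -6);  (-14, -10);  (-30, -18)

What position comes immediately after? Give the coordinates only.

(-62, -34)

Consecutive displacements (-2, -1), (-4, -2), (-8, -4), (-16, -8) scale by a factor of 2 each step.
step 5: (-30, -18) + (-32, -16) → (-62, -34)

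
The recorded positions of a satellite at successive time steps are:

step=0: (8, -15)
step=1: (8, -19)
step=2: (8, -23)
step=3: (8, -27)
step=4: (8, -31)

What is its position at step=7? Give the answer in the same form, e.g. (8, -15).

Each step adds (+0, -4) to the position.
step 5: (8, -31) + (+0, -4) → (8, -35)
step 6: (8, -35) + (+0, -4) → (8, -39)
step 7: (8, -39) + (+0, -4) → (8, -43)

(8, -43)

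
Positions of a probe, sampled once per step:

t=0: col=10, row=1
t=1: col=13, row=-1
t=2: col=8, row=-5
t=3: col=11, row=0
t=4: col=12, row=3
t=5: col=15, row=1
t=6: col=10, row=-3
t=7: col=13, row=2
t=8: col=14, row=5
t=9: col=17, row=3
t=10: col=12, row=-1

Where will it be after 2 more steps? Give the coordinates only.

col=16, row=7

The moves between consecutive positions are (+3, -2), (-5, -4), (+3, +5), (+1, +3), (+3, -2), (-5, -4), (+3, +5), (+1, +3), (+3, -2), (-5, -4); they repeat the 4-cycle [(+3, -2), (-5, -4), (+3, +5), (+1, +3)].
step 11: apply (+3, +5) → col=15, row=4
step 12: apply (+1, +3) → col=16, row=7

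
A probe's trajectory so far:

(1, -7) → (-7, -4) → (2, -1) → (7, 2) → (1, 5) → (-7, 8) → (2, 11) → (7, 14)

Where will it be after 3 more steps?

The first coordinate repeats the cycle [1, -7, 2, 7] with period 4; step 10 mod 4 = 2, giving 2.
The second coordinate changes by +3 each step, so at step 10 it is -7 + 10·(3) = 23.

(2, 23)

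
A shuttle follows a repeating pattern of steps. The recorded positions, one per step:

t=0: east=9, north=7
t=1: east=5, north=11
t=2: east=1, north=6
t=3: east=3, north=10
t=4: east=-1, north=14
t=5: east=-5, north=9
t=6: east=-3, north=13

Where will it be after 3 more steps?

east=-9, north=16

Differencing gives (-4, +4), (-4, -5), (+2, +4), (-4, +4), (-4, -5), (+2, +4). This is the pattern (-4, +4), (-4, -5), (+2, +4) repeated.
step 7: apply (-4, +4) → east=-7, north=17
step 8: apply (-4, -5) → east=-11, north=12
step 9: apply (+2, +4) → east=-9, north=16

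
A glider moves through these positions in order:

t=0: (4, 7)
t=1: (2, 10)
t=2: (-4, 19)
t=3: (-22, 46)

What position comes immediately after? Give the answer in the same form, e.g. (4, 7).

(-76, 127)

Consecutive displacements (-2, +3), (-6, +9), (-18, +27) scale by a factor of 3 each step.
step 4: (-22, 46) + (-54, +81) → (-76, 127)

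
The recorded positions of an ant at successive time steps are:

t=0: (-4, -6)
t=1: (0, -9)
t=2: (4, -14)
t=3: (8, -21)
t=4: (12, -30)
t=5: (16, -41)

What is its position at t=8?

Successive displacements: (+4, -3), (+4, -5), (+4, -7), (+4, -9), (+4, -11) — each changes by (+0, -2).
step 6: (16, -41) + (+4, -13) → (20, -54)
step 7: (20, -54) + (+4, -15) → (24, -69)
step 8: (24, -69) + (+4, -17) → (28, -86)

(28, -86)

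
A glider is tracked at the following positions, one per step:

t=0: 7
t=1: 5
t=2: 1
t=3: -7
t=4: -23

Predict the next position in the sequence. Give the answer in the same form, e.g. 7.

The jumps are -2, -4, -8, -16 — a geometric progression with ratio 2.
step 5: -23 − 32 → -55

-55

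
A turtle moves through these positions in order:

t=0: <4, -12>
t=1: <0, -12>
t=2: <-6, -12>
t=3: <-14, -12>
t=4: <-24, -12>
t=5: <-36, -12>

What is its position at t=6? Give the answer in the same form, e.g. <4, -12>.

<-50, -12>

Taking differences between consecutive positions: <-4, +0>, <-6, +0>, <-8, +0>, <-10, +0>, <-12, +0>. These grow by <-2, +0> each step.
step 6: <-36, -12> + <-14, +0> → <-50, -12>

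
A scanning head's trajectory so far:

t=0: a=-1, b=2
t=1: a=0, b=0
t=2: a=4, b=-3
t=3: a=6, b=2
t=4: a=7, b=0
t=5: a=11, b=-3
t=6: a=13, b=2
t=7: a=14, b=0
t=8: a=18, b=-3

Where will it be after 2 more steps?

Differencing gives (+1, -2), (+4, -3), (+2, +5), (+1, -2), (+4, -3), (+2, +5), (+1, -2), (+4, -3). This is the pattern (+1, -2), (+4, -3), (+2, +5) repeated.
step 9: apply (+2, +5) → a=20, b=2
step 10: apply (+1, -2) → a=21, b=0

a=21, b=0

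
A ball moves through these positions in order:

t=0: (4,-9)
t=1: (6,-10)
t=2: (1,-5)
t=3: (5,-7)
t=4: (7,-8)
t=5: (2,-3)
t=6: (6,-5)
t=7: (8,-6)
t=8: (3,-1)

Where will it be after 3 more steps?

(4,1)

Step-to-step displacements: (+2,-1), (-5,+5), (+4,-2), (+2,-1), (-5,+5), (+4,-2), (+2,-1), (-5,+5) — a repeating cycle of length 3.
step 9: apply (+4,-2) → (7,-3)
step 10: apply (+2,-1) → (9,-4)
step 11: apply (-5,+5) → (4,1)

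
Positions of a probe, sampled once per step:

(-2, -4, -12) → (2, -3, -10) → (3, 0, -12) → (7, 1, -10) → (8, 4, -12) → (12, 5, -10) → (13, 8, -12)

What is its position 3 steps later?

Step-to-step displacements: (+4, +1, +2), (+1, +3, -2), (+4, +1, +2), (+1, +3, -2), (+4, +1, +2), (+1, +3, -2) — a repeating cycle of length 2.
step 7: apply (+4, +1, +2) → (17, 9, -10)
step 8: apply (+1, +3, -2) → (18, 12, -12)
step 9: apply (+4, +1, +2) → (22, 13, -10)

(22, 13, -10)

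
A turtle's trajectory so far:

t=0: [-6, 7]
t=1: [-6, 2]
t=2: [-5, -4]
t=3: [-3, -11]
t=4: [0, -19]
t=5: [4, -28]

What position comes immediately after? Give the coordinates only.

Taking differences between consecutive positions: [+0, -5], [+1, -6], [+2, -7], [+3, -8], [+4, -9]. These grow by [+1, -1] each step.
step 6: [4, -28] + [+5, -10] → [9, -38]

[9, -38]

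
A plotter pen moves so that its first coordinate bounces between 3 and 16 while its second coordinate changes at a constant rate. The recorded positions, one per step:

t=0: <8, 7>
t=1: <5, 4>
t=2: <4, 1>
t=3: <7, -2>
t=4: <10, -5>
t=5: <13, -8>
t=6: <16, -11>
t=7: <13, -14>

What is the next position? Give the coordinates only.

<10, -17>

The first coordinate travels 3 per step and bounces off the walls at 3 and 16.
  step 8: 13 → 10
The second coordinate changes by -3 each step: at step 8 it is -17.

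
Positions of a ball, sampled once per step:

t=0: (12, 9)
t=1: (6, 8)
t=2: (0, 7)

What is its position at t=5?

Each step adds (-6, -1) to the position.
step 3: (0, 7) + (-6, -1) → (-6, 6)
step 4: (-6, 6) + (-6, -1) → (-12, 5)
step 5: (-12, 5) + (-6, -1) → (-18, 4)

(-18, 4)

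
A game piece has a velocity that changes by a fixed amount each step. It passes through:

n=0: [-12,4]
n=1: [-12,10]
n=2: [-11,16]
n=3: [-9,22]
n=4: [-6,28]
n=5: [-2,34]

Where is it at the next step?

Taking differences between consecutive positions: [+0,+6], [+1,+6], [+2,+6], [+3,+6], [+4,+6]. These grow by [+1,+0] each step.
step 6: [-2,34] + [+5,+6] → [3,40]

[3,40]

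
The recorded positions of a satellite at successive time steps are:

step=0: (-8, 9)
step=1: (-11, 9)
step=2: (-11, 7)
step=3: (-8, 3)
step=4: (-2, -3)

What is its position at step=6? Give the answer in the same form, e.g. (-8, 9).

Taking differences between consecutive positions: (-3, +0), (+0, -2), (+3, -4), (+6, -6). These grow by (+3, -2) each step.
step 5: (-2, -3) + (+9, -8) → (7, -11)
step 6: (7, -11) + (+12, -10) → (19, -21)

(19, -21)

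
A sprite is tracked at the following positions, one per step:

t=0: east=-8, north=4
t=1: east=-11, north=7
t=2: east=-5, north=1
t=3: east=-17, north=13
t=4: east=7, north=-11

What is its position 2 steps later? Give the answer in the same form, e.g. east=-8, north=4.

east=55, north=-59

Step-to-step displacements: (-3, +3), (+6, -6), (-12, +12), (+24, -24); each is -2× the previous.
step 5: east=7, north=-11 + (-48, +48) → east=-41, north=37
step 6: east=-41, north=37 + (+96, -96) → east=55, north=-59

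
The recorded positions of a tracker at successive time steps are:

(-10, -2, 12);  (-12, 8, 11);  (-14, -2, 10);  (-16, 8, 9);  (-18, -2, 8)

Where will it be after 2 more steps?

(-22, -2, 6)

The first coordinate changes by -2 each step, so at step 6 it is -10 + 6·(-2) = -22.
The second coordinate repeats the cycle [-2, 8] with period 2; step 6 mod 2 = 0, giving -2.
The third coordinate changes by -1 each step, so at step 6 it is 12 + 6·(-1) = 6.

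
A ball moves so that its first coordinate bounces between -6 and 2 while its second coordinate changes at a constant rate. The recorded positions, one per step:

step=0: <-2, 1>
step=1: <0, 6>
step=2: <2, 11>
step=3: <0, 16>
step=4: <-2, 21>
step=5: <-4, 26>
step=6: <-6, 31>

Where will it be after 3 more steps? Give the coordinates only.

<0, 46>

The first coordinate reflects between -6 and 2, moving 2 per step.
  step 7: -6 → -4
  step 8: -4 → -2
  step 9: -2 → 0
The second coordinate changes by +5 each step: at step 9 it is 46.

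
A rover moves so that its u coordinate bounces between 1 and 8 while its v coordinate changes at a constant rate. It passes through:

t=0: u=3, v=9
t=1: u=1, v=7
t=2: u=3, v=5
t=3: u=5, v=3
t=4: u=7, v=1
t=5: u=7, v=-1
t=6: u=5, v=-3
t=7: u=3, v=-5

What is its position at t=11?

u=7, v=-13

The u coordinate travels 2 per step and bounces off the walls at 1 and 8.
  step 8: 3 → 1
  step 9: 1 → 3
  step 10: 3 → 5
  step 11: 5 → 7
The v coordinate changes by -2 each step: at step 11 it is -13.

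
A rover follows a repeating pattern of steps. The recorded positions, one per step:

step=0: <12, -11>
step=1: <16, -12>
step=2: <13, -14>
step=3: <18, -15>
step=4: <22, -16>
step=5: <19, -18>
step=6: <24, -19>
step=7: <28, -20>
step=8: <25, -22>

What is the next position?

<30, -23>

Differencing gives <+4, -1>, <-3, -2>, <+5, -1>, <+4, -1>, <-3, -2>, <+5, -1>, <+4, -1>, <-3, -2>. This is the pattern <+4, -1>, <-3, -2>, <+5, -1> repeated.
step 9: apply <+5, -1> → <30, -23>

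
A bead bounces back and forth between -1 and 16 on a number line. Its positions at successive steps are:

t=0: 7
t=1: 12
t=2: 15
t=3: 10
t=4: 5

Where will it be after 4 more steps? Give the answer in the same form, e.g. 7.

The value travels 5 per step and bounces off the walls at -1 and 16.
  step 5: 5 → 0
  step 6: 0 → 3
  step 7: 3 → 8
  step 8: 8 → 13

13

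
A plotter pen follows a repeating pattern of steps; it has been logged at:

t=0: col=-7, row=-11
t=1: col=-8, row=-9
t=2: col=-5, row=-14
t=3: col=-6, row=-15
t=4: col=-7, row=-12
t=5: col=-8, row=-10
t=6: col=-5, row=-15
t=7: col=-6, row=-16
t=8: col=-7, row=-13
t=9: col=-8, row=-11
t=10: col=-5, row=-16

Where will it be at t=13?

Step-to-step displacements: (-1,+2), (+3,-5), (-1,-1), (-1,+3), (-1,+2), (+3,-5), (-1,-1), (-1,+3), (-1,+2), (+3,-5) — a repeating cycle of length 4.
step 11: apply (-1,-1) → col=-6, row=-17
step 12: apply (-1,+3) → col=-7, row=-14
step 13: apply (-1,+2) → col=-8, row=-12

col=-8, row=-12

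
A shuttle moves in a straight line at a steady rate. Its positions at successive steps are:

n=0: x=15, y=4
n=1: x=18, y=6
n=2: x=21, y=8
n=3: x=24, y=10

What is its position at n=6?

x=33, y=16

The position changes by (+3, +2) every step.
step 4: x=24, y=10 + (+3, +2) → x=27, y=12
step 5: x=27, y=12 + (+3, +2) → x=30, y=14
step 6: x=30, y=14 + (+3, +2) → x=33, y=16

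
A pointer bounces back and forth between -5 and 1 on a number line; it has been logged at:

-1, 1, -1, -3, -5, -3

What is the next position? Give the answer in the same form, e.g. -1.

-1

The value travels 2 per step and bounces off the walls at -5 and 1.
  step 6: -3 → -1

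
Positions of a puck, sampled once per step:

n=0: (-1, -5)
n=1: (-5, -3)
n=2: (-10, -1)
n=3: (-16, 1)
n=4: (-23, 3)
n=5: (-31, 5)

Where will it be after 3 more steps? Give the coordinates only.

Successive displacements: (-4, +2), (-5, +2), (-6, +2), (-7, +2), (-8, +2) — each changes by (-1, +0).
step 6: (-31, 5) + (-9, +2) → (-40, 7)
step 7: (-40, 7) + (-10, +2) → (-50, 9)
step 8: (-50, 9) + (-11, +2) → (-61, 11)

(-61, 11)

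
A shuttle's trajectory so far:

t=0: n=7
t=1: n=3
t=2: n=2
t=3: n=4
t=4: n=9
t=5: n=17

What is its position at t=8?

n=59

First differences are -4, -1, +2, +5, +8; their common second difference is +3 (constant acceleration).
step 6: 17 + 11 → n=28
step 7: 28 + 14 → n=42
step 8: 42 + 17 → n=59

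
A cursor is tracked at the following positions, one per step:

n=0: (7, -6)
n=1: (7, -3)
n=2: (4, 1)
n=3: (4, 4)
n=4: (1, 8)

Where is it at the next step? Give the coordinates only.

The moves between consecutive positions are (+0, +3), (-3, +4), (+0, +3), (-3, +4); they repeat the 2-cycle [(+0, +3), (-3, +4)].
step 5: apply (+0, +3) → (1, 11)

(1, 11)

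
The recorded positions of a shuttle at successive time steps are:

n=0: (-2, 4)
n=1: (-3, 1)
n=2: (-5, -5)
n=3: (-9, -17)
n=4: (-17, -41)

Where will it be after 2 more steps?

(-65, -185)

Step-to-step displacements: (-1, -3), (-2, -6), (-4, -12), (-8, -24); each is 2× the previous.
step 5: (-17, -41) + (-16, -48) → (-33, -89)
step 6: (-33, -89) + (-32, -96) → (-65, -185)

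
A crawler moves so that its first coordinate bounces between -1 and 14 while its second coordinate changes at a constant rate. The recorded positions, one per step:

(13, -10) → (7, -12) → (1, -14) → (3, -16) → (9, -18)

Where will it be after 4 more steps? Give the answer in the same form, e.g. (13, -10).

The first coordinate travels 6 per step and bounces off the walls at -1 and 14.
  step 5: 9 → 13
  step 6: 13 → 7
  step 7: 7 → 1
  step 8: 1 → 3
The second coordinate changes by -2 each step: at step 8 it is -26.

(3, -26)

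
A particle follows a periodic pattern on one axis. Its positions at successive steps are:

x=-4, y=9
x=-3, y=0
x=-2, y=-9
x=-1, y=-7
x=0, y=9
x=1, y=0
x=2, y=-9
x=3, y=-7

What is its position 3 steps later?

The x coordinate changes by +1 each step, so at step 10 it is -4 + 10·(1) = 6.
The y coordinate repeats the cycle [9, 0, -9, -7] with period 4; step 10 mod 4 = 2, giving -9.

x=6, y=-9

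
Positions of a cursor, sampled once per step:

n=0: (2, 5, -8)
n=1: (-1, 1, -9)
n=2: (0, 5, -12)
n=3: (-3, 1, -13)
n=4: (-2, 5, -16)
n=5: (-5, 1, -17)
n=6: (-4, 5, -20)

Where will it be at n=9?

(-9, 1, -25)

The moves between consecutive positions are (-3, -4, -1), (+1, +4, -3), (-3, -4, -1), (+1, +4, -3), (-3, -4, -1), (+1, +4, -3); they repeat the 2-cycle [(-3, -4, -1), (+1, +4, -3)].
step 7: apply (-3, -4, -1) → (-7, 1, -21)
step 8: apply (+1, +4, -3) → (-6, 5, -24)
step 9: apply (-3, -4, -1) → (-9, 1, -25)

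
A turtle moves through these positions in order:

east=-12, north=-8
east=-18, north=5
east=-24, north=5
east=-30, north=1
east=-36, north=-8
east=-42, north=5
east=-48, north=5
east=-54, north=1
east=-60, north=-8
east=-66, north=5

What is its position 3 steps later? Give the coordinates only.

East: linear, -6 per step → -84 at step 12.
North: cycles through -8, 5, 5, 1 every 4 steps. Step 12 lands at position 0 of the cycle → -8.

east=-84, north=-8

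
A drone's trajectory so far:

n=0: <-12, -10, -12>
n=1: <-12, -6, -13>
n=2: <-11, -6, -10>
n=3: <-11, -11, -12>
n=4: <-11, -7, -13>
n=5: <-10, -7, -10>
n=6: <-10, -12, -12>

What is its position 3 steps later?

Step-to-step displacements: <+0, +4, -1>, <+1, +0, +3>, <+0, -5, -2>, <+0, +4, -1>, <+1, +0, +3>, <+0, -5, -2> — a repeating cycle of length 3.
step 7: apply <+0, +4, -1> → <-10, -8, -13>
step 8: apply <+1, +0, +3> → <-9, -8, -10>
step 9: apply <+0, -5, -2> → <-9, -13, -12>

<-9, -13, -12>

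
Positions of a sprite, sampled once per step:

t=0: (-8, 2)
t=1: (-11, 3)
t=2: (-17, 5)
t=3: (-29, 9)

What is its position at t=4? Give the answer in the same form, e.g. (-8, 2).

(-53, 17)

Step-to-step displacements: (-3, +1), (-6, +2), (-12, +4); each is 2× the previous.
step 4: (-29, 9) + (-24, +8) → (-53, 17)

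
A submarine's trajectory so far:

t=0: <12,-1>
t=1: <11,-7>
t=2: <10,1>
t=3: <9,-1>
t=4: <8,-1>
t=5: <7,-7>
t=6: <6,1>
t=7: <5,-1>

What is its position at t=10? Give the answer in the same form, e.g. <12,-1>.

First: linear, -1 per step → 2 at step 10.
Second: cycles through -1, -7, 1, -1 every 4 steps. Step 10 lands at position 2 of the cycle → 1.

<2,1>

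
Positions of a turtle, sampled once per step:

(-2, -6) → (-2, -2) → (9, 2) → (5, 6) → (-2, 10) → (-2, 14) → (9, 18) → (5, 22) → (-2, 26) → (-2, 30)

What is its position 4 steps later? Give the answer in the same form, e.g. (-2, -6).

(-2, 46)

The first coordinate repeats the cycle [-2, -2, 9, 5] with period 4; step 13 mod 4 = 1, giving -2.
The second coordinate changes by +4 each step, so at step 13 it is -6 + 13·(4) = 46.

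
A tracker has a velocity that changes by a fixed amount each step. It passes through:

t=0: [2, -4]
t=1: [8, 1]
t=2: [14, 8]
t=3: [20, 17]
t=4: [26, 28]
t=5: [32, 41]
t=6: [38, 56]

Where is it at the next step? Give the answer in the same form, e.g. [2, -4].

[44, 73]

Successive displacements: [+6, +5], [+6, +7], [+6, +9], [+6, +11], [+6, +13], [+6, +15] — each changes by [+0, +2].
step 7: [38, 56] + [+6, +17] → [44, 73]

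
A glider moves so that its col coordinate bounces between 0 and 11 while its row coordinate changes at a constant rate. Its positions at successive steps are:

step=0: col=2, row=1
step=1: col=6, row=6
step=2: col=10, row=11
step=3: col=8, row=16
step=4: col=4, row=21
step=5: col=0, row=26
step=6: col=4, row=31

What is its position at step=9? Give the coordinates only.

col=6, row=46

The col coordinate reflects between 0 and 11, moving 4 per step.
  step 7: 4 → 8
  step 8: 8 → 10
  step 9: 10 → 6
The row coordinate changes by +5 each step: at step 9 it is 46.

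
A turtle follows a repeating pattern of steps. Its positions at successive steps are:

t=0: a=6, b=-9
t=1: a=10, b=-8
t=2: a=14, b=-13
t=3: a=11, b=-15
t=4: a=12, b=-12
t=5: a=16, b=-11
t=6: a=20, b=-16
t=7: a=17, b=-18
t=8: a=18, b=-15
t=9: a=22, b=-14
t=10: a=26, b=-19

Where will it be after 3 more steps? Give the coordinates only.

Differencing gives (+4,+1), (+4,-5), (-3,-2), (+1,+3), (+4,+1), (+4,-5), (-3,-2), (+1,+3), (+4,+1), (+4,-5). This is the pattern (+4,+1), (+4,-5), (-3,-2), (+1,+3) repeated.
step 11: apply (-3,-2) → a=23, b=-21
step 12: apply (+1,+3) → a=24, b=-18
step 13: apply (+4,+1) → a=28, b=-17

a=28, b=-17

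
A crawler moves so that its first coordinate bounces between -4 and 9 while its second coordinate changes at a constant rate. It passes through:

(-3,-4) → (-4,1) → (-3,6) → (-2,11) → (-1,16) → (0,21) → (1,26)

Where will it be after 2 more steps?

(3,36)

The first coordinate travels 1 per step and bounces off the walls at -4 and 9.
  step 7: 1 → 2
  step 8: 2 → 3
The second coordinate changes by +5 each step: at step 8 it is 36.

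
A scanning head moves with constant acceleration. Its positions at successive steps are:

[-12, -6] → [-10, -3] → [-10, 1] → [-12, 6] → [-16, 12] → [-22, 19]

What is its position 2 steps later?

[-40, 36]

First differences are [+2, +3], [+0, +4], [-2, +5], [-4, +6], [-6, +7]; their common second difference is [-2, +1] (constant acceleration).
step 6: [-22, 19] + [-8, +8] → [-30, 27]
step 7: [-30, 27] + [-10, +9] → [-40, 36]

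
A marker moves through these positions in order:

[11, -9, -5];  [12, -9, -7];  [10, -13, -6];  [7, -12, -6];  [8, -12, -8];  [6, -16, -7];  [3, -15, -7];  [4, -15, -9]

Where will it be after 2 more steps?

The moves between consecutive positions are [+1, +0, -2], [-2, -4, +1], [-3, +1, +0], [+1, +0, -2], [-2, -4, +1], [-3, +1, +0], [+1, +0, -2]; they repeat the 3-cycle [[+1, +0, -2], [-2, -4, +1], [-3, +1, +0]].
step 8: apply [-2, -4, +1] → [2, -19, -8]
step 9: apply [-3, +1, +0] → [-1, -18, -8]

[-1, -18, -8]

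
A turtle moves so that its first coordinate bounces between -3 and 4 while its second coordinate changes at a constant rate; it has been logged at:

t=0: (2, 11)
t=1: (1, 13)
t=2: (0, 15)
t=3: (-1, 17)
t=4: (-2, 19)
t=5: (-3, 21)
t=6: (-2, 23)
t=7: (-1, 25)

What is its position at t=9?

(1, 29)

The first coordinate reflects between -3 and 4, moving 1 per step.
  step 8: -1 → 0
  step 9: 0 → 1
The second coordinate changes by +2 each step: at step 9 it is 29.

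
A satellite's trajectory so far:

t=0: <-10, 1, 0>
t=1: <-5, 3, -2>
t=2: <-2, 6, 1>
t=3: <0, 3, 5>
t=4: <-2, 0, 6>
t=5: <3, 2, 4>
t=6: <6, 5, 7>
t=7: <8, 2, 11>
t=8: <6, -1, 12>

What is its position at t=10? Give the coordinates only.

Differencing gives <+5, +2, -2>, <+3, +3, +3>, <+2, -3, +4>, <-2, -3, +1>, <+5, +2, -2>, <+3, +3, +3>, <+2, -3, +4>, <-2, -3, +1>. This is the pattern <+5, +2, -2>, <+3, +3, +3>, <+2, -3, +4>, <-2, -3, +1> repeated.
step 9: apply <+5, +2, -2> → <11, 1, 10>
step 10: apply <+3, +3, +3> → <14, 4, 13>

<14, 4, 13>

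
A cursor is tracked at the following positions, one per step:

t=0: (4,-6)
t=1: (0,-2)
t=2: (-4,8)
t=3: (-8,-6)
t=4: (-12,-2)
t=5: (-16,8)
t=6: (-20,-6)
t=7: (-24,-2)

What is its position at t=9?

First: linear, -4 per step → -32 at step 9.
Second: cycles through -6, -2, 8 every 3 steps. Step 9 lands at position 0 of the cycle → -6.

(-32,-6)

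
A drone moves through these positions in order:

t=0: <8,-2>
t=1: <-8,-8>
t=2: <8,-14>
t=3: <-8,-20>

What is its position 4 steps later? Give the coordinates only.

<-8,-44>

First: cycles through 8, -8 every 2 steps. Step 7 lands at position 1 of the cycle → -8.
Second: linear, -6 per step → -44 at step 7.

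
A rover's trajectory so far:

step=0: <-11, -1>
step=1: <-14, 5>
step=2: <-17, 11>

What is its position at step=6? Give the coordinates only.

Constant displacement of <-3, +6> per step.
step 3: <-17, 11> + <-3, +6> → <-20, 17>
step 4: <-20, 17> + <-3, +6> → <-23, 23>
step 5: <-23, 23> + <-3, +6> → <-26, 29>
step 6: <-26, 29> + <-3, +6> → <-29, 35>

<-29, 35>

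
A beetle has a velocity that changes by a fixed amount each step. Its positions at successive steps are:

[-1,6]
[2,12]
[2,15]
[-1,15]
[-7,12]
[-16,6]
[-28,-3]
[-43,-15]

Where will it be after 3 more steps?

First differences are [+3,+6], [+0,+3], [-3,+0], [-6,-3], [-9,-6], [-12,-9], [-15,-12]; their common second difference is [-3,-3] (constant acceleration).
step 8: [-43,-15] + [-18,-15] → [-61,-30]
step 9: [-61,-30] + [-21,-18] → [-82,-48]
step 10: [-82,-48] + [-24,-21] → [-106,-69]

[-106,-69]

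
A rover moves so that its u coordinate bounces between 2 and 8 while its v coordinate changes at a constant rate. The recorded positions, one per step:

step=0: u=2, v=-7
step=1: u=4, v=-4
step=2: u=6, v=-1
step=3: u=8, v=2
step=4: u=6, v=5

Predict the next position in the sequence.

u=4, v=8

The u coordinate travels 2 per step and bounces off the walls at 2 and 8.
  step 5: 6 → 4
The v coordinate changes by +3 each step: at step 5 it is 8.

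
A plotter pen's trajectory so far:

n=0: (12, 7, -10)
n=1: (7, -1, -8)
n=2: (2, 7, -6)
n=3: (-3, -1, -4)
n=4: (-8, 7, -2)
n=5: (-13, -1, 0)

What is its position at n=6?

The first coordinate changes by -5 each step, so at step 6 it is 12 + 6·(-5) = -18.
The second coordinate repeats the cycle [7, -1] with period 2; step 6 mod 2 = 0, giving 7.
The third coordinate changes by +2 each step, so at step 6 it is -10 + 6·(2) = 2.

(-18, 7, 2)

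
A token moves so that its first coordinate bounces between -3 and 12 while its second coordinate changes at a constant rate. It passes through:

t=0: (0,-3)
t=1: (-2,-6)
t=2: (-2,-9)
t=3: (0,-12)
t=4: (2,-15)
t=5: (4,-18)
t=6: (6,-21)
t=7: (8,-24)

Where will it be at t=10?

(10,-33)

The first coordinate reflects between -3 and 12, moving 2 per step.
  step 8: 8 → 10
  step 9: 10 → 12
  step 10: 12 → 10
The second coordinate changes by -3 each step: at step 10 it is -33.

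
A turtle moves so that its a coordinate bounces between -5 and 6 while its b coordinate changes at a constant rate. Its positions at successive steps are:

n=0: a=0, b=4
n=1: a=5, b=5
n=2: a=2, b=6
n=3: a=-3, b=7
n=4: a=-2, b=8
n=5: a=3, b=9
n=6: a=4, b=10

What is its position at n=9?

The a coordinate reflects between -5 and 6, moving 5 per step.
  step 7: 4 → -1
  step 8: -1 → -4
  step 9: -4 → 1
The b coordinate changes by +1 each step: at step 9 it is 13.

a=1, b=13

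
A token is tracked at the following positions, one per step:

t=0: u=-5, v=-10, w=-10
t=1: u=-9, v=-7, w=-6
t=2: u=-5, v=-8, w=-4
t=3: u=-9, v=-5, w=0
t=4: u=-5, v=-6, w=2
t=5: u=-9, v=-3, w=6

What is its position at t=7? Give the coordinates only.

u=-9, v=-1, w=12

The moves between consecutive positions are (-4, +3, +4), (+4, -1, +2), (-4, +3, +4), (+4, -1, +2), (-4, +3, +4); they repeat the 2-cycle [(-4, +3, +4), (+4, -1, +2)].
step 6: apply (+4, -1, +2) → u=-5, v=-4, w=8
step 7: apply (-4, +3, +4) → u=-9, v=-1, w=12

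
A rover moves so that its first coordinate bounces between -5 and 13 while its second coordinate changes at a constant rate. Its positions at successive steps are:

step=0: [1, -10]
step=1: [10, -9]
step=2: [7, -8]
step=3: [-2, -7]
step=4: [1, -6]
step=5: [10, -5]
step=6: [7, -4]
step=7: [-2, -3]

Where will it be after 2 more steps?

The first coordinate travels 9 per step and bounces off the walls at -5 and 13.
  step 8: -2 → 1
  step 9: 1 → 10
The second coordinate changes by +1 each step: at step 9 it is -1.

[10, -1]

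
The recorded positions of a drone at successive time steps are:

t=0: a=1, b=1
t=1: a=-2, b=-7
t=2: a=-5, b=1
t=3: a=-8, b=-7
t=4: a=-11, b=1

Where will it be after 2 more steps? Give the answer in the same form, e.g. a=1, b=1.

A: linear, -3 per step → -17 at step 6.
B: cycles through 1, -7 every 2 steps. Step 6 lands at position 0 of the cycle → 1.

a=-17, b=1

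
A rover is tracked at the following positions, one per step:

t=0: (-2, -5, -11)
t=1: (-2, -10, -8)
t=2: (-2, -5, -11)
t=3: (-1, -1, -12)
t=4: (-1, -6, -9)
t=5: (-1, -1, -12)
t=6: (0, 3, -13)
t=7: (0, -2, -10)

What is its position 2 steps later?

(1, 7, -14)

Step-to-step displacements: (+0, -5, +3), (+0, +5, -3), (+1, +4, -1), (+0, -5, +3), (+0, +5, -3), (+1, +4, -1), (+0, -5, +3) — a repeating cycle of length 3.
step 8: apply (+0, +5, -3) → (0, 3, -13)
step 9: apply (+1, +4, -1) → (1, 7, -14)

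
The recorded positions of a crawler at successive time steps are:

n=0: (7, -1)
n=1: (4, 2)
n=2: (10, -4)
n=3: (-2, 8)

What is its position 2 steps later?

Consecutive displacements (-3, +3), (+6, -6), (-12, +12) scale by a factor of -2 each step.
step 4: (-2, 8) + (+24, -24) → (22, -16)
step 5: (22, -16) + (-48, +48) → (-26, 32)

(-26, 32)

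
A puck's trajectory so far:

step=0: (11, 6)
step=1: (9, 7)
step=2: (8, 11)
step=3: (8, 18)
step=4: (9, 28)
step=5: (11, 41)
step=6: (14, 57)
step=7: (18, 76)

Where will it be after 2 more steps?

Successive displacements: (-2, +1), (-1, +4), (+0, +7), (+1, +10), (+2, +13), (+3, +16), (+4, +19) — each changes by (+1, +3).
step 8: (18, 76) + (+5, +22) → (23, 98)
step 9: (23, 98) + (+6, +25) → (29, 123)

(29, 123)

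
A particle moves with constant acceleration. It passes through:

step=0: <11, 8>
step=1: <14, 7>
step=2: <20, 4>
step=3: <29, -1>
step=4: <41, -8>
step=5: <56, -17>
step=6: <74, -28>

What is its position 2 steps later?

Taking differences between consecutive positions: <+3, -1>, <+6, -3>, <+9, -5>, <+12, -7>, <+15, -9>, <+18, -11>. These grow by <+3, -2> each step.
step 7: <74, -28> + <+21, -13> → <95, -41>
step 8: <95, -41> + <+24, -15> → <119, -56>

<119, -56>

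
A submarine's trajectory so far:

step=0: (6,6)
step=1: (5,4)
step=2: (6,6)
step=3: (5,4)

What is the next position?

(6,6)

Step-to-step displacements: (-1,-2), (+1,+2), (-1,-2); each is -1× the previous.
step 4: (5,4) + (+1,+2) → (6,6)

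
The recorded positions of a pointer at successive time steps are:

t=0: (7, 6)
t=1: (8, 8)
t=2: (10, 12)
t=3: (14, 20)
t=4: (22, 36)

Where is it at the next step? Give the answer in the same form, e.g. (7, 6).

The jumps are (+1, +2), (+2, +4), (+4, +8), (+8, +16) — a geometric progression with ratio 2.
step 5: (22, 36) + (+16, +32) → (38, 68)

(38, 68)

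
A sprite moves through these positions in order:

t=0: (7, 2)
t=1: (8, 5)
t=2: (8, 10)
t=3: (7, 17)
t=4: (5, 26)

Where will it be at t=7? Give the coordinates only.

(-7, 65)

First differences are (+1, +3), (+0, +5), (-1, +7), (-2, +9); their common second difference is (-1, +2) (constant acceleration).
step 5: (5, 26) + (-3, +11) → (2, 37)
step 6: (2, 37) + (-4, +13) → (-2, 50)
step 7: (-2, 50) + (-5, +15) → (-7, 65)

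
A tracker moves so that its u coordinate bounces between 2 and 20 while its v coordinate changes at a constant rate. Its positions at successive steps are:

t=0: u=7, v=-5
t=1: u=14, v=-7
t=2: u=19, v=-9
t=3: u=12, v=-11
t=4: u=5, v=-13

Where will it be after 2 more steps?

u=13, v=-17

The u coordinate reflects between 2 and 20, moving 7 per step.
  step 5: 5 → 6
  step 6: 6 → 13
The v coordinate changes by -2 each step: at step 6 it is -17.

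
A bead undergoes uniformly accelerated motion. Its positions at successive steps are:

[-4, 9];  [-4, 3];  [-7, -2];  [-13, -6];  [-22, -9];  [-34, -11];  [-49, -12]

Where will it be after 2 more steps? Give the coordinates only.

Taking differences between consecutive positions: [+0, -6], [-3, -5], [-6, -4], [-9, -3], [-12, -2], [-15, -1]. These grow by [-3, +1] each step.
step 7: [-49, -12] + [-18, +0] → [-67, -12]
step 8: [-67, -12] + [-21, +1] → [-88, -11]

[-88, -11]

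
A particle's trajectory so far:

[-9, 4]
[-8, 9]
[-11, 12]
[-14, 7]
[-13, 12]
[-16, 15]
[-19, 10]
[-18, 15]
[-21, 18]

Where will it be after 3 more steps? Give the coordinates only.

Differencing gives [+1, +5], [-3, +3], [-3, -5], [+1, +5], [-3, +3], [-3, -5], [+1, +5], [-3, +3]. This is the pattern [+1, +5], [-3, +3], [-3, -5] repeated.
step 9: apply [-3, -5] → [-24, 13]
step 10: apply [+1, +5] → [-23, 18]
step 11: apply [-3, +3] → [-26, 21]

[-26, 21]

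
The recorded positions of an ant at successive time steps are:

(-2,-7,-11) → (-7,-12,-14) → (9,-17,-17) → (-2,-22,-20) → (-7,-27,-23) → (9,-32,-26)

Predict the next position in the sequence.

(-2,-37,-29)

First: cycles through -2, -7, 9 every 3 steps. Step 6 lands at position 0 of the cycle → -2.
Second: linear, -5 per step → -37 at step 6.
Third: linear, -3 per step → -29 at step 6.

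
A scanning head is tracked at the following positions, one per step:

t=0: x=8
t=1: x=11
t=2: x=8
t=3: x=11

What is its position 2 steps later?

Step-to-step displacements: +3, -3, +3; each is -1× the previous.
step 4: 11 − 3 → x=8
step 5: 8 + 3 → x=11

x=11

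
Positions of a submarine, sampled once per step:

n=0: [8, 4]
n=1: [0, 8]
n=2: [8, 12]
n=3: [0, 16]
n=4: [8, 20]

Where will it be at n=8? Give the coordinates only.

The first coordinate repeats the cycle [8, 0] with period 2; step 8 mod 2 = 0, giving 8.
The second coordinate changes by +4 each step, so at step 8 it is 4 + 8·(4) = 36.

[8, 36]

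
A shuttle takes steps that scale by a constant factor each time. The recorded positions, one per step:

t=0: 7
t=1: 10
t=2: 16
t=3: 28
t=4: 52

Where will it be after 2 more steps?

196

The jumps are +3, +6, +12, +24 — a geometric progression with ratio 2.
step 5: 52 + 48 → 100
step 6: 100 + 96 → 196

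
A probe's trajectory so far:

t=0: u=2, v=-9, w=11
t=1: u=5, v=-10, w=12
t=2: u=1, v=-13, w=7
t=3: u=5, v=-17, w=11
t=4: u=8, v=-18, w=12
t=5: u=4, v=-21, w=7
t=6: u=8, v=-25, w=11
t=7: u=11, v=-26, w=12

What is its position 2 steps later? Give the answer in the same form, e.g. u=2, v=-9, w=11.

Step-to-step displacements: (+3, -1, +1), (-4, -3, -5), (+4, -4, +4), (+3, -1, +1), (-4, -3, -5), (+4, -4, +4), (+3, -1, +1) — a repeating cycle of length 3.
step 8: apply (-4, -3, -5) → u=7, v=-29, w=7
step 9: apply (+4, -4, +4) → u=11, v=-33, w=11

u=11, v=-33, w=11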